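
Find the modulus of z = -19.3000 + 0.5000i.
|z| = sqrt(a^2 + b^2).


|z| = sqrt((-19.3)^2 + 0.5^2) = sqrt(372.49 + 0.25) = sqrt(372.74) = 19.3065

|z| = 19.3065


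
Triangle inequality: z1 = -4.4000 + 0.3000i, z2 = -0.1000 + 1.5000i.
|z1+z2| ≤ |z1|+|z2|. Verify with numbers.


|z1| = sqrt((-4.4)^2 + 0.3^2) = sqrt(19.45) = 4.4102
|z2| = sqrt((-0.1)^2 + 1.5^2) = sqrt(2.26) = 1.5033
z1+z2 = -4.5000 + 1.8000i
|z1+z2| = sqrt(23.49) = 4.8466
|z1|+|z2| = 4.4102 + 1.5033 = 5.9135

|z1+z2| = 4.8466 ≤ |z1|+|z2| = 5.9135 (verified)


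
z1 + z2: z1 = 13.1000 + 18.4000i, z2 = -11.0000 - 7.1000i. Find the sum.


Real: 13.1 - 11 = 2.1
Imag: 18.4 - 7.1 = 11.3

2.1000 + 11.3000i


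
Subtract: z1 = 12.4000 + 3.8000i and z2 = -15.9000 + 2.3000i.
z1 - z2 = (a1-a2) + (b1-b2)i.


Real: 12.4 + 15.9 = 28.3
Imag: 3.8 - 2.3 = 1.5

28.3000 + 1.5000i


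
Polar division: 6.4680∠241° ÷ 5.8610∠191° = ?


r = 6.4680 / 5.8610 = 1.1036
theta = 241° - 191° = 50° = 50° (mod 360)

1.1036 cis(50°)


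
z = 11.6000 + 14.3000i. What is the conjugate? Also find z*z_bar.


z_bar = 11.6000 - 14.3000i
z*z_bar = 11.6^2 + 14.3^2 = 134.56 + 204.49 = 339.05

z_bar = 11.6000 - 14.3000i, z*z_bar = 339.05


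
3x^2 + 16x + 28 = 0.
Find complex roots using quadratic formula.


disc = 16^2 - 4*3*28 = 256 - 336 = -80
sqrt(|disc|) = sqrt(80) = 8.9443
Real part = -16/(2*3) = -2.6667
Imag part = 8.9443/(2*3) = 1.4907

-2.6667 ± 1.4907i


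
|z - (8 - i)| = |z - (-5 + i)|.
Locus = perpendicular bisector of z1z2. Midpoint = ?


Equal distances means the locus is the perpendicular bisector of z1 and z2.
Midpoint = ((8+(-5))/2, (-1+1)/2) = (1.5000, 0)

Perpendicular bisector through (1.5000, 0)


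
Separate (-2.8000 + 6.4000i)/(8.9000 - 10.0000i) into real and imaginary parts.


Multiply by conjugate: (-2.8000 + 6.4000i)(8.9000 + 10.0000i) / (8.9^2 + (-10)^2)
Numerator real = -2.8*8.9 + 6.4*(-10) = -88.92
Numerator imag = 6.4*8.9 - (-2.8)*(-10) = 28.96
Denominator = 179.21
Re(z) = -88.92/179.21 = -0.4962
Im(z) = 28.96/179.21 = 0.1616

Re(z) = -0.4962, Im(z) = 0.1616


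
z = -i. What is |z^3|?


|z| = sqrt(0+1) = sqrt(1) = 1
|z^3| = |z|^3 = 1^3 = 1

|z^3| = 1


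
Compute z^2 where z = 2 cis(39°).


r^2 = 2^2 = 4
n*theta = 2*39° = 78° = 78° (mod 360)
a = 4*cos(78°) = 0.8316
b = 4*sin(78°) = 3.9126

4 cis(78°) = 0.8316 + 3.9126i


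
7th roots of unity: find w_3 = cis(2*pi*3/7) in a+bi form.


Angle = 360*3/7 = 154.2857°
a = cos(154.2857°) = -0.9010
b = sin(154.2857°) = 0.4339

-0.9010 + 0.4339i


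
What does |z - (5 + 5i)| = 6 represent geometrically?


|z - z0| = r is a circle with center z0 and radius r.
Center = (5, 5), radius = 6

Circle with center (5, 5) and radius 6


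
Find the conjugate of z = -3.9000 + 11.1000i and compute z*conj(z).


z_bar = -3.9000 - 11.1000i
z*z_bar = (-3.9)^2 + 11.1^2 = 15.21 + 123.21 = 138.42

z_bar = -3.9000 - 11.1000i, z*z_bar = 138.42


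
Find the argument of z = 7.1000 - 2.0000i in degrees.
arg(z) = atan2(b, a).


Re = 7.1, Im = -2
arg = atan2(-2, 7.1) = -15.7320 degrees

arg(z) = -15.7320 degrees


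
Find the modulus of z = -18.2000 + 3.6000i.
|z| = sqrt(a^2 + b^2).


|z| = sqrt((-18.2)^2 + 3.6^2) = sqrt(331.24 + 12.96) = sqrt(344.2) = 18.5526

|z| = 18.5526


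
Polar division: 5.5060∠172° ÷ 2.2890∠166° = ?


r = 5.5060 / 2.2890 = 2.4054
theta = 172° - 166° = 6° = 6° (mod 360)

2.4054 cis(6°)


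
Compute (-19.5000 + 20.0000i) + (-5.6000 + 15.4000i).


Real: -19.5 - 5.6 = -25.1
Imag: 20 + 15.4 = 35.4

-25.1000 + 35.4000i


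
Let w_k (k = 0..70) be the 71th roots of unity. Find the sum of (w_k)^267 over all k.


The roots are w_k = w^k with w = e^(2*pi*i/71), and (w^k)^267 = (w^267)^k.
So S = 1 + u + u^2 + ... + u^(70) with u = w^267.
267 = 3*71 + 54, so 267 is not a multiple of 71: u = (w^71)^3 * w^54 = w^54 ≠ 1 (w is a primitive 71th root), while u^71 = (w^71)^267 = 1.
Geometric series: S = (1 - u^71)/(1 - u) = (1 - 1)/(1 - u) = 0

S = 0


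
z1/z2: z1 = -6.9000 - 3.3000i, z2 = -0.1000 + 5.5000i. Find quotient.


Conjugate of z2 = -0.1000 - 5.5000i
Numerator: (-6.9000 - 3.3000i)(-0.1000 - 5.5000i) = -17.4600 + 38.2800i
Denominator: (-0.1)^2 + 5.5^2 = 30.26
Result = (-17.4600 + 38.2800i)/30.26

-0.5770 + 1.2650i


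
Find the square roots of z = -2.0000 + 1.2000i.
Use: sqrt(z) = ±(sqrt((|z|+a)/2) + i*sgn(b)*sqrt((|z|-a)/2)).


|z| = sqrt(4+1.44) = 2.3324
sqrt((|z|+a)/2) = sqrt((2.3324+(-2))/2) = sqrt(0.1662) = 0.4077
sqrt((|z|-a)/2) = sqrt((2.3324-(-2))/2) = sqrt(2.1662) = 1.4718

±(0.4077 + 1.4718i) i.e. 0.4077 + 1.4718i and -0.4077 - 1.4718i


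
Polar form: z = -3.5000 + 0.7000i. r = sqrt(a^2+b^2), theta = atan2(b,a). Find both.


r = sqrt(12.25+0.49) = sqrt(12.74) = 3.5693
theta = atan2(0.7, -3.5) = 168.6901 degrees

r = 3.5693, theta = 168.6901 degrees


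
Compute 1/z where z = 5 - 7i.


|z|^2 = 25+49 = 74
1/z = (5 + 7i)/74

1/z = 0.0676 + 0.0946i


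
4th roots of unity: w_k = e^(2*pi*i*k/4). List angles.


The 4th roots of unity are cis(360k/4°) for k=0..3
Angle step = 360/4 = 90°
Primitive root: cis(90°)
Primitive root = 0 + 1.0000i

4 roots at angles: 0°, 90°, 180°, 270°


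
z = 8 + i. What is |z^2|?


|z| = sqrt(64+1) = sqrt(65) = 8.0623
|z^2| = |z|^2 = (sqrt(65))^2 = 65

|z^2| = 65


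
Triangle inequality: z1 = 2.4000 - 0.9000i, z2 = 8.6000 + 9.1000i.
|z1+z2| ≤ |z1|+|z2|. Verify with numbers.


|z1| = sqrt(2.4^2 + (-0.9)^2) = sqrt(6.57) = 2.5632
|z2| = sqrt(8.6^2 + 9.1^2) = sqrt(156.77) = 12.5208
z1+z2 = 11.0000 + 8.2000i
|z1+z2| = sqrt(188.24) = 13.7201
|z1|+|z2| = 2.5632 + 12.5208 = 15.0840

|z1+z2| = 13.7201 ≤ |z1|+|z2| = 15.0840 (verified)


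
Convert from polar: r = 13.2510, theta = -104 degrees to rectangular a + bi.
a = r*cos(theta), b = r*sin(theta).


a = 13.2510*cos(-104°) = 13.2510*(-0.24192) = -3.2057
b = 13.2510*sin(-104°) = 13.2510*(-0.9703) = -12.8574

-3.2057 - 12.8574i


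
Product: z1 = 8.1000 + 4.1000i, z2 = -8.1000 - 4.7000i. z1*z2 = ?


Real = 8.1*(-8.1) - 4.1*(-4.7) = -65.61 - (-19.27) = -46.34
Imag = 8.1*(-4.7) - (8.1)*4.1 = -38.07 - (33.21) = -71.28

-46.3400 - 71.2800i


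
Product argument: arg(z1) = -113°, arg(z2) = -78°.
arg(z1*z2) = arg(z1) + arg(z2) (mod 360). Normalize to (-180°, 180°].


arg(z1*z2) = -113° - 78° = -191°
Normalized to (-180°, 180°]: 169°

169°


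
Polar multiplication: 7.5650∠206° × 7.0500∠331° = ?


r = 7.5650 * 7.0500 = 53.3332
theta = 206° + 331° = 537° = 177° (mod 360)

53.3332 cis(177°)


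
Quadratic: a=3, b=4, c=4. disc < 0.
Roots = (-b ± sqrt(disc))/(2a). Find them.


disc = 4^2 - 4*3*4 = 16 - 48 = -32
sqrt(|disc|) = sqrt(32) = 5.6569
Real part = -4/(2*3) = -0.6667
Imag part = 5.6569/(2*3) = 0.9428

-0.6667 ± 0.9428i


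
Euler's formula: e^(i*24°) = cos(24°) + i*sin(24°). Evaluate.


cos(24°) = 0.9135
sin(24°) = 0.4067

e^(i*24°) = 0.9135 + 0.4067i


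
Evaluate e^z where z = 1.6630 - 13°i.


e^1.6630 = 5.2751
cos(-13°) = 0.97437
sin(-13°) = -0.22495
Real = 5.2751*0.97437 = 5.1399
Imag = 5.2751*(-0.22495) = -1.1866

5.1399 - 1.1866i


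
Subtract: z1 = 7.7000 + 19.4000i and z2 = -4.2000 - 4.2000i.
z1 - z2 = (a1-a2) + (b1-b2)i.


Real: 7.7 + 4.2 = 11.9
Imag: 19.4 + 4.2 = 23.6

11.9000 + 23.6000i


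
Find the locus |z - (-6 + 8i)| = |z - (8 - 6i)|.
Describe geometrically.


Equal distances means the locus is the perpendicular bisector of z1 and z2.
Midpoint = ((-6+8)/2, (8+(-6))/2) = (1.0000, 1.0000)

Perpendicular bisector through (1.0000, 1.0000)


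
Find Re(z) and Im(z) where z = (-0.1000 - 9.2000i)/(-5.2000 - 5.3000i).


Multiply by conjugate: (-0.1000 - 9.2000i)(-5.2000 + 5.3000i) / ((-5.2)^2 + (-5.3)^2)
Numerator real = -0.1*(-5.2) - (9.2)*(-5.3) = 49.28
Numerator imag = -9.2*(-5.2) - (-0.1)*(-5.3) = 47.31
Denominator = 55.13
Re(z) = 49.28/55.13 = 0.8939
Im(z) = 47.31/55.13 = 0.8582

Re(z) = 0.8939, Im(z) = 0.8582


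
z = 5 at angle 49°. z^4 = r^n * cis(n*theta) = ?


r^4 = 5^4 = 625
n*theta = 4*49° = 196° = 196° (mod 360)
a = 625*cos(196°) = -600.7886
b = 625*sin(196°) = -172.2733

625 cis(196°) = -600.7886 - 172.2733i


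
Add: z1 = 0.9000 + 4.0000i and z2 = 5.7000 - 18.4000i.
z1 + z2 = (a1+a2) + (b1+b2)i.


Real: 0.9 + 5.7 = 6.6
Imag: 4 - 18.4 = -14.4

6.6000 - 14.4000i


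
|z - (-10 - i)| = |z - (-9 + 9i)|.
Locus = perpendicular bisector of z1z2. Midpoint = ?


Equal distances means the locus is the perpendicular bisector of z1 and z2.
Midpoint = ((-10+(-9))/2, (-1+9)/2) = (-9.5000, 4.0000)

Perpendicular bisector through (-9.5000, 4.0000)


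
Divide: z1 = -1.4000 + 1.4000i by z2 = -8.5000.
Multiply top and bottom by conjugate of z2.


Conjugate of z2 = -8.5000
Numerator: (-1.4000 + 1.4000i)(-8.5000) = 11.9000 - 11.9000i
Denominator: (-8.5)^2 + 0^2 = 72.25
Result = (11.9000 - 11.9000i)/72.25

0.1647 - 0.1647i


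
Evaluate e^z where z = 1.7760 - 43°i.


e^1.7760 = 5.9062
cos(-43°) = 0.73135
sin(-43°) = -0.682
Real = 5.9062*0.73135 = 4.3195
Imag = 5.9062*(-0.682) = -4.0280

4.3195 - 4.0280i


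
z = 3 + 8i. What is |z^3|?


|z| = sqrt(9+64) = sqrt(73) = 8.5440
|z^3| = |z|^3 = (sqrt(73))^3 = 73*sqrt(73)

|z^3| = 73*sqrt(73) ≈ 623.7123


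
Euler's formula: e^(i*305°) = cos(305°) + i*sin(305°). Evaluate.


cos(305°) = 0.5736
sin(305°) = -0.8192

e^(i*305°) = 0.5736 - 0.8192i


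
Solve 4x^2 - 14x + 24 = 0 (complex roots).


disc = (-14)^2 - 4*4*24 = 196 - 384 = -188
sqrt(|disc|) = sqrt(188) = 13.7113
Real part = 14/(2*4) = 1.7500
Imag part = 13.7113/(2*4) = 1.7139

1.7500 ± 1.7139i


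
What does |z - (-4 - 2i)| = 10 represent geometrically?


|z - z0| = r is a circle with center z0 and radius r.
Center = (-4, -2), radius = 10

Circle with center (-4, -2) and radius 10


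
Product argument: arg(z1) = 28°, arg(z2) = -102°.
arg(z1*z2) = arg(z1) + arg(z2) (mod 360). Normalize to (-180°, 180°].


arg(z1*z2) = 28° - 102° = -74°
Normalized to (-180°, 180°]: -74°

-74°


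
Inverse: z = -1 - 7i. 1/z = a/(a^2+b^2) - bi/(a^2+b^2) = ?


|z|^2 = 1+49 = 50
1/z = (-1 + 7i)/50

1/z = -0.0200 + 0.1400i


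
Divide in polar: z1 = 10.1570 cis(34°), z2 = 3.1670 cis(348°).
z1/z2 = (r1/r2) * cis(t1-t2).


r = 10.1570 / 3.1670 = 3.2071
theta = 34° - 348° = -314° = 46° (mod 360)

3.2071 cis(46°)


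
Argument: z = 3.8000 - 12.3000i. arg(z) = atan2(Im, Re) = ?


Re = 3.8, Im = -12.3
arg = atan2(-12.3, 3.8) = -72.8318 degrees

arg(z) = -72.8318 degrees


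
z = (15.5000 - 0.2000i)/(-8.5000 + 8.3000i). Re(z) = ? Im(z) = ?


Multiply by conjugate: (15.5000 - 0.2000i)(-8.5000 - 8.3000i) / ((-8.5)^2 + 8.3^2)
Numerator real = 15.5*(-8.5) - (0.2)*8.3 = -133.41
Numerator imag = -0.2*(-8.5) - 15.5*8.3 = -126.95
Denominator = 141.14
Re(z) = -133.41/141.14 = -0.9452
Im(z) = -126.95/141.14 = -0.8995

Re(z) = -0.9452, Im(z) = -0.8995


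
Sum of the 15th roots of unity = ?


The sum of all 15th roots of unity is 0.
Geometric series: (1 - w^15)/(1 - w) = (1-1)/(1-w) = 0 since w^15 = 1, w ≠ 1.
Alternatively: coefficient of z^14 in z^15 - 1 is 0.

0


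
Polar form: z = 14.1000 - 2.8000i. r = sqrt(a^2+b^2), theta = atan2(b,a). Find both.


r = sqrt(198.81+7.84) = sqrt(206.65) = 14.3753
theta = atan2(-2.8, 14.1) = -11.2318 degrees

r = 14.3753, theta = -11.2318 degrees


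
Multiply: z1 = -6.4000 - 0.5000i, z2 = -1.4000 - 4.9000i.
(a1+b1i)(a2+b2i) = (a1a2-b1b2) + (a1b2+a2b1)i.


Real = -6.4*(-1.4) - (-0.5)*(-4.9) = 8.96 - 2.45 = 6.51
Imag = -6.4*(-4.9) - (1.4)*(-0.5) = 31.36 + 0.7 = 32.06

6.5100 + 32.0600i


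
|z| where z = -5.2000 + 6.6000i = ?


|z| = sqrt((-5.2)^2 + 6.6^2) = sqrt(27.04 + 43.56) = sqrt(70.6) = 8.4024

|z| = 8.4024


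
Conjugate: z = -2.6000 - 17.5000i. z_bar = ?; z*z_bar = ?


z_bar = -2.6000 + 17.5000i
z*z_bar = (-2.6)^2 + (-17.5)^2 = 6.76 + 306.25 = 313.01

z_bar = -2.6000 + 17.5000i, z*z_bar = 313.01


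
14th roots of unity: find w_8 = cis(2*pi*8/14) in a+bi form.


Angle = 360*8/14 = 205.7143°
a = cos(205.7143°) = -0.9010
b = sin(205.7143°) = -0.4339

-0.9010 - 0.4339i


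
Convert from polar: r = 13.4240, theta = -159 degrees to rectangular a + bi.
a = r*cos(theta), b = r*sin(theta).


a = 13.4240*cos(-159°) = 13.4240*(-0.93358) = -12.5324
b = 13.4240*sin(-159°) = 13.4240*(-0.358368) = -4.8107

-12.5324 - 4.8107i


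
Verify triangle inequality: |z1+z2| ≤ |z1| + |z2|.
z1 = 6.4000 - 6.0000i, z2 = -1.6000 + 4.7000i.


|z1| = sqrt(6.4^2 + (-6)^2) = sqrt(76.96) = 8.7727
|z2| = sqrt((-1.6)^2 + 4.7^2) = sqrt(24.65) = 4.9649
z1+z2 = 4.8000 - 1.3000i
|z1+z2| = sqrt(24.73) = 4.9729
|z1|+|z2| = 8.7727 + 4.9649 = 13.7376

|z1+z2| = 4.9729 ≤ |z1|+|z2| = 13.7376 (verified)


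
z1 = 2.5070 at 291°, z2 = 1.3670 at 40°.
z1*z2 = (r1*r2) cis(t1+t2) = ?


r = 2.5070 * 1.3670 = 3.4271
theta = 291° + 40° = 331° = 331° (mod 360)

3.4271 cis(331°)


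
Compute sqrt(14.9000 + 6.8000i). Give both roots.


|z| = sqrt(222.01+46.24) = 16.3783
sqrt((|z|+a)/2) = sqrt((16.3783+14.9)/2) = sqrt(15.6392) = 3.9546
sqrt((|z|-a)/2) = sqrt((16.3783-14.9)/2) = sqrt(0.7392) = 0.8597

±(3.9546 + 0.8597i) i.e. 3.9546 + 0.8597i and -3.9546 - 0.8597i


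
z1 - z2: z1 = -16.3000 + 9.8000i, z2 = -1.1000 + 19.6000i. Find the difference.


Real: -16.3 + 1.1 = -15.2
Imag: 9.8 - 19.6 = -9.8

-15.2000 - 9.8000i


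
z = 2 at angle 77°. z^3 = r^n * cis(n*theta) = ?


r^3 = 2^3 = 8
n*theta = 3*77° = 231° = 231° (mod 360)
a = 8*cos(231°) = -5.0346
b = 8*sin(231°) = -6.2172

8 cis(231°) = -5.0346 - 6.2172i


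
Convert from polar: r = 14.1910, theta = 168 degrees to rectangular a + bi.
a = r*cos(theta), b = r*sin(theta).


a = 14.1910*cos(168°) = 14.1910*(-0.97815) = -13.8809
b = 14.1910*sin(168°) = 14.1910*0.20791 = 2.9505

-13.8809 + 2.9505i


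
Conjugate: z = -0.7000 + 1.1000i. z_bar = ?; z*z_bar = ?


z_bar = -0.7000 - 1.1000i
z*z_bar = (-0.7)^2 + 1.1^2 = 0.49 + 1.21 = 1.7

z_bar = -0.7000 - 1.1000i, z*z_bar = 1.7


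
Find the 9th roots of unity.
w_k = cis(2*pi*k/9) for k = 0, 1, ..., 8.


The 9th roots of unity are cis(360k/9°) for k=0..8
Angle step = 360/9 = 40°
Primitive root: cis(40°)
Primitive root = 0.7660 + 0.6428i

9 roots at angles: 0°, 40°, 80°, 120°, 160°, 200°, 240°, 280°, 320°


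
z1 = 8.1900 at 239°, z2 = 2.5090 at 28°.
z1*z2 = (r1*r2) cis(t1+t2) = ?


r = 8.1900 * 2.5090 = 20.5487
theta = 239° + 28° = 267° = 267° (mod 360)

20.5487 cis(267°)


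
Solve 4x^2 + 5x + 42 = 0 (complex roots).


disc = 5^2 - 4*4*42 = 25 - 672 = -647
sqrt(|disc|) = sqrt(647) = 25.4362
Real part = -5/(2*4) = -0.6250
Imag part = 25.4362/(2*4) = 3.1795

-0.6250 ± 3.1795i


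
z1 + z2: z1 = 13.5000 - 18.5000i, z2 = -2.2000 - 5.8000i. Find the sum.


Real: 13.5 - 2.2 = 11.3
Imag: -18.5 - 5.8 = -24.3

11.3000 - 24.3000i


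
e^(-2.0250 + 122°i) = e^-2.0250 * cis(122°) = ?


e^-2.0250 = 0.1320
cos(122°) = -0.5299
sin(122°) = 0.848
Real = 0.1320*(-0.5299) = -0.0699
Imag = 0.1320*0.848 = 0.1119

-0.0699 + 0.1119i


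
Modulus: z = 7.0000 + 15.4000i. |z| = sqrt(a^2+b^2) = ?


|z| = sqrt(7^2 + 15.4^2) = sqrt(49 + 237.16) = sqrt(286.16) = 16.9163

|z| = 16.9163


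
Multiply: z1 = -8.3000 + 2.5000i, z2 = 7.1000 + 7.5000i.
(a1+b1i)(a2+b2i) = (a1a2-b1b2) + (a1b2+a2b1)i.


Real = -8.3*7.1 - 2.5*7.5 = -58.93 - 18.75 = -77.68
Imag = -8.3*7.5 + 7.1*2.5 = -62.25 + 17.75 = -44.5

-77.6800 - 44.5000i


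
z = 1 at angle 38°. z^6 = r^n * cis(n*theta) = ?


r^6 = 1^6 = 1
n*theta = 6*38° = 228° = 228° (mod 360)
a = 1*cos(228°) = -0.6691
b = 1*sin(228°) = -0.7431

1 cis(228°) = -0.6691 - 0.7431i


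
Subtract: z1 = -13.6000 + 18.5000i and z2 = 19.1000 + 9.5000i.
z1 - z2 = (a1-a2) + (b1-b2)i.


Real: -13.6 - 19.1 = -32.7
Imag: 18.5 - 9.5 = 9

-32.7000 + 9.0000i


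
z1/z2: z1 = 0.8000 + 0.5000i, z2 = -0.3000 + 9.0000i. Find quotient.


Conjugate of z2 = -0.3000 - 9.0000i
Numerator: (0.8000 + 0.5000i)(-0.3000 - 9.0000i) = 4.2600 - 7.3500i
Denominator: (-0.3)^2 + 9^2 = 81.09
Result = (4.2600 - 7.3500i)/81.09

0.0525 - 0.0906i


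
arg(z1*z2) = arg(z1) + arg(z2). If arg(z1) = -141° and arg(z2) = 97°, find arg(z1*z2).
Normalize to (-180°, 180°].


arg(z1*z2) = -141° + 97° = -44°
Normalized to (-180°, 180°]: -44°

-44°


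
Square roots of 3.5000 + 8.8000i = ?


|z| = sqrt(12.25+77.44) = 9.4705
sqrt((|z|+a)/2) = sqrt((9.4705+3.5)/2) = sqrt(6.4852) = 2.5466
sqrt((|z|-a)/2) = sqrt((9.4705-3.5)/2) = sqrt(2.9852) = 1.7278

±(2.5466 + 1.7278i) i.e. 2.5466 + 1.7278i and -2.5466 - 1.7278i


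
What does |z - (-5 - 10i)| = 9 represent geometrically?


|z - z0| = r is a circle with center z0 and radius r.
Center = (-5, -10), radius = 9

Circle with center (-5, -10) and radius 9


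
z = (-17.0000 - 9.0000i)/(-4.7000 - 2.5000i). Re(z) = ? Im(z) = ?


Multiply by conjugate: (-17.0000 - 9.0000i)(-4.7000 + 2.5000i) / ((-4.7)^2 + (-2.5)^2)
Numerator real = -17*(-4.7) - (9)*(-2.5) = 102.4
Numerator imag = -9*(-4.7) - (-17)*(-2.5) = -0.2
Denominator = 28.34
Re(z) = 102.4/28.34 = 3.6133
Im(z) = -0.2/28.34 = -0.0071

Re(z) = 3.6133, Im(z) = -0.0071


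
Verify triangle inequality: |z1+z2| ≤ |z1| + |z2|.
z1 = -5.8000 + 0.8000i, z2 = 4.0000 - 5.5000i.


|z1| = sqrt((-5.8)^2 + 0.8^2) = sqrt(34.28) = 5.8549
|z2| = sqrt(4^2 + (-5.5)^2) = sqrt(46.25) = 6.8007
z1+z2 = -1.8000 - 4.7000i
|z1+z2| = sqrt(25.33) = 5.0329
|z1|+|z2| = 5.8549 + 6.8007 = 12.6556

|z1+z2| = 5.0329 ≤ |z1|+|z2| = 12.6556 (verified)


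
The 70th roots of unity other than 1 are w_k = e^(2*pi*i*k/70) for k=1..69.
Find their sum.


With w = e^(2*pi*i/70), all 70 of the 70th roots of unity w^0 = 1, w, ..., w^(69) sum to 0: 1 + w + ... + w^(69) = (1 - w^70)/(1 - w) = 0 since w^70 = 1, w ≠ 1.
Removing the root 1: w + w^2 + ... + w^(69) = 0 - 1 = -1

Sum = -1


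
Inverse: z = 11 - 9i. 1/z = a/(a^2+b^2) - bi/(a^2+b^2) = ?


|z|^2 = 121+81 = 202
1/z = (11 + 9i)/202

1/z = 0.0545 + 0.0446i


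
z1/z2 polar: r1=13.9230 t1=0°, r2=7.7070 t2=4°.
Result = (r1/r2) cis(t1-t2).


r = 13.9230 / 7.7070 = 1.8065
theta = 0° - 4° = -4° = 356° (mod 360)

1.8065 cis(356°)


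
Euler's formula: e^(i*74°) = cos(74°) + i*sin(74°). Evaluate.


cos(74°) = 0.2756
sin(74°) = 0.9613

e^(i*74°) = 0.2756 + 0.9613i


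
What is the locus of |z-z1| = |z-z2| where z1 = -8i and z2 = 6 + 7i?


Equal distances means the locus is the perpendicular bisector of z1 and z2.
Midpoint = ((0+6)/2, (-8+7)/2) = (3.0000, -0.5000)

Perpendicular bisector through (3.0000, -0.5000)


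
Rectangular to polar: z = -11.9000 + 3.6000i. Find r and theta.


r = sqrt(141.61+12.96) = sqrt(154.57) = 12.4326
theta = atan2(3.6, -11.9) = 163.1683 degrees

r = 12.4326, theta = 163.1683 degrees


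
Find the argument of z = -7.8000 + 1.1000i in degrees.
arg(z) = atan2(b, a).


Re = -7.8, Im = 1.1
arg = atan2(1.1, -7.8) = 171.9728 degrees

arg(z) = 171.9728 degrees


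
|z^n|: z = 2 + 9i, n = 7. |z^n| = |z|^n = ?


|z| = sqrt(4+81) = sqrt(85) = 9.2195
|z^7| = |z|^7 = (sqrt(85))^7 = 85^3 * sqrt(85) = 614125*sqrt(85)

|z^7| = 614125*sqrt(85) ≈ 5661952.7398


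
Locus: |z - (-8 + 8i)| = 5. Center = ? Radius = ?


|z - z0| = r is a circle with center z0 and radius r.
Center = (-8, 8), radius = 5

Circle with center (-8, 8) and radius 5


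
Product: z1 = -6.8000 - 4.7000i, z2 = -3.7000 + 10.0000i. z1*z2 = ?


Real = -6.8*(-3.7) - (-4.7)*10 = 25.16 - (-47) = 72.16
Imag = -6.8*10 - (3.7)*(-4.7) = -68 + 17.39 = -50.61

72.1600 - 50.6100i


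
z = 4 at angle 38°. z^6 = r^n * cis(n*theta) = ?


r^6 = 4^6 = 4096
n*theta = 6*38° = 228° = 228° (mod 360)
a = 4096*cos(228°) = -2740.7590
b = 4096*sin(228°) = -3043.9212

4096 cis(228°) = -2740.7590 - 3043.9212i


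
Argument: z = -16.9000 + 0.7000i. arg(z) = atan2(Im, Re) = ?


Re = -16.9, Im = 0.7
arg = atan2(0.7, -16.9) = 177.6282 degrees

arg(z) = 177.6282 degrees


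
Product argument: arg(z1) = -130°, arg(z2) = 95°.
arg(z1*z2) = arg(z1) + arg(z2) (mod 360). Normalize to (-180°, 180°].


arg(z1*z2) = -130° + 95° = -35°
Normalized to (-180°, 180°]: -35°

-35°


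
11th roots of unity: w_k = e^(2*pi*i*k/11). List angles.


The 11th roots of unity are cis(360k/11°) for k=0..10
Angle step = 360/11 = 32.7273°
Primitive root: cis(32.7273°)
Primitive root = 0.8413 + 0.5406i

11 roots at angles: 0°, 32.7273°, 65.4545°, 98.1818°, 130.9091°, 163.6364°, 196.3636°, 229.0909°, 261.8182°, 294.5455°, 327.2727°


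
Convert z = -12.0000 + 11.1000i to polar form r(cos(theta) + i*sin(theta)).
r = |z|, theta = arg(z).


r = sqrt(144+123.21) = sqrt(267.21) = 16.3466
theta = atan2(11.1, -12) = 137.2312 degrees

r = 16.3466, theta = 137.2312 degrees


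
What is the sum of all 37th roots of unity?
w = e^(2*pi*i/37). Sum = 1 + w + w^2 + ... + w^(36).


The sum of all 37th roots of unity is 0.
Geometric series: (1 - w^37)/(1 - w) = (1-1)/(1-w) = 0 since w^37 = 1, w ≠ 1.
Alternatively: coefficient of z^36 in z^37 - 1 is 0.

0


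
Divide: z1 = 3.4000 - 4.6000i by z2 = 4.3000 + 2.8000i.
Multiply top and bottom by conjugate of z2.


Conjugate of z2 = 4.3000 - 2.8000i
Numerator: (3.4000 - 4.6000i)(4.3000 - 2.8000i) = 1.7400 - 29.3000i
Denominator: 4.3^2 + 2.8^2 = 26.33
Result = (1.7400 - 29.3000i)/26.33

0.0661 - 1.1128i


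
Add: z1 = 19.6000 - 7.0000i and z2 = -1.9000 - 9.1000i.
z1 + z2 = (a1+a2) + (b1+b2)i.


Real: 19.6 - 1.9 = 17.7
Imag: -7 - 9.1 = -16.1

17.7000 - 16.1000i


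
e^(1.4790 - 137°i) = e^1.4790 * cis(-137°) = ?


e^1.4790 = 4.3886
cos(-137°) = -0.73135
sin(-137°) = -0.682
Real = 4.3886*(-0.73135) = -3.2096
Imag = 4.3886*(-0.682) = -2.9930

-3.2096 - 2.9930i


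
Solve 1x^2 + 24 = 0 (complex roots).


disc = 0^2 - 4*1*24 = 0 - 96 = -96
sqrt(|disc|) = sqrt(96) = 9.7980
Real part = 0/(2*1) = 0
Imag part = 9.7980/(2*1) = 4.8990

0 ± 4.8990i


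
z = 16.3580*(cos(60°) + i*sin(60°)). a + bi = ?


a = 16.3580*cos(60°) = 16.3580*0.5 = 8.1790
b = 16.3580*sin(60°) = 16.3580*0.866025 = 14.1664

8.1790 + 14.1664i


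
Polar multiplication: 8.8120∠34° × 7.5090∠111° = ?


r = 8.8120 * 7.5090 = 66.1693
theta = 34° + 111° = 145° = 145° (mod 360)

66.1693 cis(145°)


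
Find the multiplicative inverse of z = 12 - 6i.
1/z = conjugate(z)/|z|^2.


|z|^2 = 144+36 = 180
1/z = (12 + 6i)/180

1/z = 0.0667 + 0.0333i


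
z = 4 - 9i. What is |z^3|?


|z| = sqrt(16+81) = sqrt(97) = 9.8489
|z^3| = |z|^3 = (sqrt(97))^3 = 97*sqrt(97)

|z^3| = 97*sqrt(97) ≈ 955.3392


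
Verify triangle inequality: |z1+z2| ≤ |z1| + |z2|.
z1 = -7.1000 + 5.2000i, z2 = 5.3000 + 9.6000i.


|z1| = sqrt((-7.1)^2 + 5.2^2) = sqrt(77.45) = 8.8006
|z2| = sqrt(5.3^2 + 9.6^2) = sqrt(120.25) = 10.9659
z1+z2 = -1.8000 + 14.8000i
|z1+z2| = sqrt(222.28) = 14.9091
|z1|+|z2| = 8.8006 + 10.9659 = 19.7665

|z1+z2| = 14.9091 ≤ |z1|+|z2| = 19.7665 (verified)


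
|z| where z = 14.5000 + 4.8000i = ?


|z| = sqrt(14.5^2 + 4.8^2) = sqrt(210.25 + 23.04) = sqrt(233.29) = 15.2738

|z| = 15.2738


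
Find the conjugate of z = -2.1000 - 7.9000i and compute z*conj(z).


z_bar = -2.1000 + 7.9000i
z*z_bar = (-2.1)^2 + (-7.9)^2 = 4.41 + 62.41 = 66.82

z_bar = -2.1000 + 7.9000i, z*z_bar = 66.82


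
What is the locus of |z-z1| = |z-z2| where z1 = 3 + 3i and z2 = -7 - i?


Equal distances means the locus is the perpendicular bisector of z1 and z2.
Midpoint = ((3+(-7))/2, (3+(-1))/2) = (-2.0000, 1.0000)

Perpendicular bisector through (-2.0000, 1.0000)


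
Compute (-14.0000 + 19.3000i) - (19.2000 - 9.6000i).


Real: -14 - 19.2 = -33.2
Imag: 19.3 + 9.6 = 28.9

-33.2000 + 28.9000i


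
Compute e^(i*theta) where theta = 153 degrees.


cos(153°) = -0.8910
sin(153°) = 0.4540

e^(i*153°) = -0.8910 + 0.4540i


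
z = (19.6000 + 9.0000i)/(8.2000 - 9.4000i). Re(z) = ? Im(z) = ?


Multiply by conjugate: (19.6000 + 9.0000i)(8.2000 + 9.4000i) / (8.2^2 + (-9.4)^2)
Numerator real = 19.6*8.2 + 9*(-9.4) = 76.12
Numerator imag = 9*8.2 - 19.6*(-9.4) = 258.04
Denominator = 155.6
Re(z) = 76.12/155.6 = 0.4892
Im(z) = 258.04/155.6 = 1.6584

Re(z) = 0.4892, Im(z) = 1.6584


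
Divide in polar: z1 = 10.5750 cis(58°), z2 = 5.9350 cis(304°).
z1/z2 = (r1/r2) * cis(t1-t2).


r = 10.5750 / 5.9350 = 1.7818
theta = 58° - 304° = -246° = 114° (mod 360)

1.7818 cis(114°)


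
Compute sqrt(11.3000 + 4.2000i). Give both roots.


|z| = sqrt(127.69+17.64) = 12.0553
sqrt((|z|+a)/2) = sqrt((12.0553+11.3)/2) = sqrt(11.6776) = 3.4173
sqrt((|z|-a)/2) = sqrt((12.0553-11.3)/2) = sqrt(0.3776) = 0.6145

±(3.4173 + 0.6145i) i.e. 3.4173 + 0.6145i and -3.4173 - 0.6145i


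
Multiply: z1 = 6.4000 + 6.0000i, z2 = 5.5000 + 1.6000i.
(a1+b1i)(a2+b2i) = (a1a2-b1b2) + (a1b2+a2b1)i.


Real = 6.4*5.5 - 6*1.6 = 35.2 - 9.6 = 25.6
Imag = 6.4*1.6 + 5.5*6 = 10.24 + 33 = 43.24

25.6000 + 43.2400i


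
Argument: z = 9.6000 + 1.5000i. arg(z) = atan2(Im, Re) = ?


Re = 9.6, Im = 1.5
arg = atan2(1.5, 9.6) = 8.8807 degrees

arg(z) = 8.8807 degrees


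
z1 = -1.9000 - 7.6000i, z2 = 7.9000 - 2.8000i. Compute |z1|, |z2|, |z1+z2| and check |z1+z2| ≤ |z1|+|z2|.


|z1| = sqrt((-1.9)^2 + (-7.6)^2) = sqrt(61.37) = 7.8339
|z2| = sqrt(7.9^2 + (-2.8)^2) = sqrt(70.25) = 8.3815
z1+z2 = 6.0000 - 10.4000i
|z1+z2| = sqrt(144.16) = 12.0067
|z1|+|z2| = 7.8339 + 8.3815 = 16.2154

|z1+z2| = 12.0067 ≤ |z1|+|z2| = 16.2154 (verified)


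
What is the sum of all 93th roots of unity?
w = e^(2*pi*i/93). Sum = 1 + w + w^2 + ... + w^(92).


The sum of all 93th roots of unity is 0.
Geometric series: (1 - w^93)/(1 - w) = (1-1)/(1-w) = 0 since w^93 = 1, w ≠ 1.
Alternatively: coefficient of z^92 in z^93 - 1 is 0.

0


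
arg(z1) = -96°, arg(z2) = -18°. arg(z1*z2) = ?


arg(z1*z2) = -96° - 18° = -114°
Normalized to (-180°, 180°]: -114°

-114°


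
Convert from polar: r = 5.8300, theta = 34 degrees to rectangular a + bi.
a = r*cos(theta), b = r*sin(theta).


a = 5.8300*cos(34°) = 5.8300*0.82904 = 4.8333
b = 5.8300*sin(34°) = 5.8300*0.5592 = 3.2601

4.8333 + 3.2601i


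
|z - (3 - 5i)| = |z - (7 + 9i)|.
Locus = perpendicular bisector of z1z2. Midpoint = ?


Equal distances means the locus is the perpendicular bisector of z1 and z2.
Midpoint = ((3+7)/2, (-5+9)/2) = (5.0000, 2.0000)

Perpendicular bisector through (5.0000, 2.0000)


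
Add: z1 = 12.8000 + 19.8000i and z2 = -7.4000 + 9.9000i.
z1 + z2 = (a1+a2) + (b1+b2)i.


Real: 12.8 - 7.4 = 5.4
Imag: 19.8 + 9.9 = 29.7

5.4000 + 29.7000i


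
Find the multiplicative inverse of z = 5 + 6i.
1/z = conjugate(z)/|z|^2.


|z|^2 = 25+36 = 61
1/z = (5 - 6i)/61

1/z = 0.0820 - 0.0984i


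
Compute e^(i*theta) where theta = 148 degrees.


cos(148°) = -0.8480
sin(148°) = 0.5299

e^(i*148°) = -0.8480 + 0.5299i


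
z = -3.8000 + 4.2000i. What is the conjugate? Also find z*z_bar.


z_bar = -3.8000 - 4.2000i
z*z_bar = (-3.8)^2 + 4.2^2 = 14.44 + 17.64 = 32.08

z_bar = -3.8000 - 4.2000i, z*z_bar = 32.08


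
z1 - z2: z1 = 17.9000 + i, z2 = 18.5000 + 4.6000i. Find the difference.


Real: 17.9 - 18.5 = -0.6
Imag: 1 - 4.6 = -3.6

-0.6000 - 3.6000i


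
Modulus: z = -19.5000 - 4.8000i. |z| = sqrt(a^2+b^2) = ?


|z| = sqrt((-19.5)^2 + (-4.8)^2) = sqrt(380.25 + 23.04) = sqrt(403.29) = 20.0821

|z| = 20.0821


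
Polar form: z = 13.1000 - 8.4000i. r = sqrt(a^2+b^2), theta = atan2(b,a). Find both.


r = sqrt(171.61+70.56) = sqrt(242.17) = 15.5618
theta = atan2(-8.4, 13.1) = -32.6689 degrees

r = 15.5618, theta = -32.6689 degrees


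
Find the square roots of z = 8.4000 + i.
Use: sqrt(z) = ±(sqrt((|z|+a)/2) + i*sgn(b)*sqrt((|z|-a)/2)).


|z| = sqrt(70.56+1) = 8.4593
sqrt((|z|+a)/2) = sqrt((8.4593+8.4)/2) = sqrt(8.4297) = 2.9034
sqrt((|z|-a)/2) = sqrt((8.4593-8.4)/2) = sqrt(0.0297) = 0.1722

±(2.9034 + 0.1722i) i.e. 2.9034 + 0.1722i and -2.9034 - 0.1722i


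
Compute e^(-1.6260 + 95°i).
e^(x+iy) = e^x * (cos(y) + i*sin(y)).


e^-1.6260 = 0.1967
cos(95°) = -0.08716
sin(95°) = 0.9962
Real = 0.1967*(-0.08716) = -0.0171
Imag = 0.1967*0.9962 = 0.1960

-0.0171 + 0.1960i


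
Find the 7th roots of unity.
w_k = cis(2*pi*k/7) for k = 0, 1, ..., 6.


The 7th roots of unity are cis(360k/7°) for k=0..6
Angle step = 360/7 = 51.4286°
Primitive root: cis(51.4286°)
Primitive root = 0.6235 + 0.7818i

7 roots at angles: 0°, 51.4286°, 102.8571°, 154.2857°, 205.7143°, 257.1429°, 308.5714°


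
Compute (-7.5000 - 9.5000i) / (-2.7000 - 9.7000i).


Conjugate of z2 = -2.7000 + 9.7000i
Numerator: (-7.5000 - 9.5000i)(-2.7000 + 9.7000i) = 112.4000 - 47.1000i
Denominator: (-2.7)^2 + (-9.7)^2 = 101.38
Result = (112.4000 - 47.1000i)/101.38

1.1087 - 0.4646i


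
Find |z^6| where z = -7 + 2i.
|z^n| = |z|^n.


|z| = sqrt(49+4) = sqrt(53) = 7.2801
|z^6| = |z|^6 = (sqrt(53))^6 = 53^3 = 148877

|z^6| = 148877


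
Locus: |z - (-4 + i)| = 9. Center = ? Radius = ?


|z - z0| = r is a circle with center z0 and radius r.
Center = (-4, 1), radius = 9

Circle with center (-4, 1) and radius 9


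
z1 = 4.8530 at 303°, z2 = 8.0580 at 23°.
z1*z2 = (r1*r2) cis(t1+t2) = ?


r = 4.8530 * 8.0580 = 39.1055
theta = 303° + 23° = 326° = 326° (mod 360)

39.1055 cis(326°)


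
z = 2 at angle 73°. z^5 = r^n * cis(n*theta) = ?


r^5 = 2^5 = 32
n*theta = 5*73° = 365° = 5° (mod 360)
a = 32*cos(5°) = 31.8782
b = 32*sin(5°) = 2.7890

32 cis(5°) = 31.8782 + 2.7890i


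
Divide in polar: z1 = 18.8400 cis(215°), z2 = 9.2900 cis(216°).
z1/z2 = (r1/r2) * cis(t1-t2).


r = 18.8400 / 9.2900 = 2.0280
theta = 215° - 216° = -1° = 359° (mod 360)

2.0280 cis(359°)


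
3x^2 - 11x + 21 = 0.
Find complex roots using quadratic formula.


disc = (-11)^2 - 4*3*21 = 121 - 252 = -131
sqrt(|disc|) = sqrt(131) = 11.4455
Real part = 11/(2*3) = 1.8333
Imag part = 11.4455/(2*3) = 1.9076

1.8333 ± 1.9076i


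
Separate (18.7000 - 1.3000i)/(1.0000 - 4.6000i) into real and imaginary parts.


Multiply by conjugate: (18.7000 - 1.3000i)(1.0000 + 4.6000i) / (1^2 + (-4.6)^2)
Numerator real = 18.7*1 - (1.3)*(-4.6) = 24.68
Numerator imag = -1.3*1 - 18.7*(-4.6) = 84.72
Denominator = 22.16
Re(z) = 24.68/22.16 = 1.1137
Im(z) = 84.72/22.16 = 3.8231

Re(z) = 1.1137, Im(z) = 3.8231


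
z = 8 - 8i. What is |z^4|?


|z| = sqrt(64+64) = sqrt(128) = 11.3137
|z^4| = |z|^4 = (sqrt(128))^4 = 128^2 = 16384

|z^4| = 16384


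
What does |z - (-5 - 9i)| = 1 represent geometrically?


|z - z0| = r is a circle with center z0 and radius r.
Center = (-5, -9), radius = 1

Circle with center (-5, -9) and radius 1


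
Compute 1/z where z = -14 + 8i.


|z|^2 = 196+64 = 260
1/z = (-14 - 8i)/260

1/z = -0.0538 - 0.0308i


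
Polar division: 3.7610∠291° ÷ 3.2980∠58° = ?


r = 3.7610 / 3.2980 = 1.1404
theta = 291° - 58° = 233° = 233° (mod 360)

1.1404 cis(233°)


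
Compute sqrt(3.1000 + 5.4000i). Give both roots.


|z| = sqrt(9.61+29.16) = 6.2266
sqrt((|z|+a)/2) = sqrt((6.2266+3.1)/2) = sqrt(4.6633) = 2.1595
sqrt((|z|-a)/2) = sqrt((6.2266-3.1)/2) = sqrt(1.5633) = 1.2503

±(2.1595 + 1.2503i) i.e. 2.1595 + 1.2503i and -2.1595 - 1.2503i


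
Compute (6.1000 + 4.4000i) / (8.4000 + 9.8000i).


Conjugate of z2 = 8.4000 - 9.8000i
Numerator: (6.1000 + 4.4000i)(8.4000 - 9.8000i) = 94.3600 - 22.8200i
Denominator: 8.4^2 + 9.8^2 = 166.6
Result = (94.3600 - 22.8200i)/166.6

0.5664 - 0.1370i


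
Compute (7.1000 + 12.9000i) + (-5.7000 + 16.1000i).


Real: 7.1 - 5.7 = 1.4
Imag: 12.9 + 16.1 = 29

1.4000 + 29.0000i


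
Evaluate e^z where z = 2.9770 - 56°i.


e^2.9770 = 19.6288
cos(-56°) = 0.559193
sin(-56°) = -0.829038
Real = 19.6288*0.559193 = 10.9763
Imag = 19.6288*(-0.829038) = -16.2730

10.9763 - 16.2730i


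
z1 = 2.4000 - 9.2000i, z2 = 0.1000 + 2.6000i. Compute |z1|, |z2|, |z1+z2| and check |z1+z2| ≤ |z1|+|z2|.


|z1| = sqrt(2.4^2 + (-9.2)^2) = sqrt(90.4) = 9.5079
|z2| = sqrt(0.1^2 + 2.6^2) = sqrt(6.77) = 2.6019
z1+z2 = 2.5000 - 6.6000i
|z1+z2| = sqrt(49.81) = 7.0576
|z1|+|z2| = 9.5079 + 2.6019 = 12.1098

|z1+z2| = 7.0576 ≤ |z1|+|z2| = 12.1098 (verified)


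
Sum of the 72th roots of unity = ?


The sum of all 72th roots of unity is 0.
Geometric series: (1 - w^72)/(1 - w) = (1-1)/(1-w) = 0 since w^72 = 1, w ≠ 1.
Alternatively: coefficient of z^71 in z^72 - 1 is 0.

0


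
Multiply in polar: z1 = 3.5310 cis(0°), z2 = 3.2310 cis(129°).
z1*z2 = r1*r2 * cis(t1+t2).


r = 3.5310 * 3.2310 = 11.4087
theta = 0° + 129° = 129° = 129° (mod 360)

11.4087 cis(129°)


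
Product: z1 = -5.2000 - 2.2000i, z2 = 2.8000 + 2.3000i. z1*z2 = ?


Real = -5.2*2.8 - (-2.2)*2.3 = -14.56 - (-5.06) = -9.5
Imag = -5.2*2.3 + 2.8*(-2.2) = -11.96 - (6.16) = -18.12

-9.5000 - 18.1200i


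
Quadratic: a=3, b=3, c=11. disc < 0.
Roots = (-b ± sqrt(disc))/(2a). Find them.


disc = 3^2 - 4*3*11 = 9 - 132 = -123
sqrt(|disc|) = sqrt(123) = 11.0905
Real part = -3/(2*3) = -0.5000
Imag part = 11.0905/(2*3) = 1.8484

-0.5000 ± 1.8484i


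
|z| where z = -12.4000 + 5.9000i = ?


|z| = sqrt((-12.4)^2 + 5.9^2) = sqrt(153.76 + 34.81) = sqrt(188.57) = 13.7321

|z| = 13.7321


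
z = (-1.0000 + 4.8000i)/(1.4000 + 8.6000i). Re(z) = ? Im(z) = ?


Multiply by conjugate: (-1.0000 + 4.8000i)(1.4000 - 8.6000i) / (1.4^2 + 8.6^2)
Numerator real = -1*1.4 + 4.8*8.6 = 39.88
Numerator imag = 4.8*1.4 - (-1)*8.6 = 15.32
Denominator = 75.92
Re(z) = 39.88/75.92 = 0.5253
Im(z) = 15.32/75.92 = 0.2018

Re(z) = 0.5253, Im(z) = 0.2018


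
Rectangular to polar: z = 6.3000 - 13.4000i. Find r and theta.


r = sqrt(39.69+179.56) = sqrt(219.25) = 14.8071
theta = atan2(-13.4, 6.3) = -64.8195 degrees

r = 14.8071, theta = -64.8195 degrees


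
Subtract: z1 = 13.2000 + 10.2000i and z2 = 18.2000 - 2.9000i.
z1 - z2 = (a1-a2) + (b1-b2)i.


Real: 13.2 - 18.2 = -5
Imag: 10.2 + 2.9 = 13.1

-5.0000 + 13.1000i


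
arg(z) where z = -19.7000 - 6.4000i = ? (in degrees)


Re = -19.7, Im = -6.4
arg = atan2(-6.4, -19.7) = -162.0024 degrees

arg(z) = -162.0024 degrees


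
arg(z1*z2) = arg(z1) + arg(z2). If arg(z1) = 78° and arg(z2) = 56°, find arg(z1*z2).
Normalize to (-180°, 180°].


arg(z1*z2) = 78° + 56° = 134°
Normalized to (-180°, 180°]: 134°

134°


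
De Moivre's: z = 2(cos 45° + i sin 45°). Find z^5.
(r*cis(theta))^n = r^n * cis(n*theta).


r^5 = 2^5 = 32
n*theta = 5*45° = 225° = 225° (mod 360)
a = 32*cos(225°) = -22.6274
b = 32*sin(225°) = -22.6274

32 cis(225°) = -22.6274 - 22.6274i


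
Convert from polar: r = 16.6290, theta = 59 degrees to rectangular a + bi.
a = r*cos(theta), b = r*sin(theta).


a = 16.6290*cos(59°) = 16.6290*0.51504 = 8.5646
b = 16.6290*sin(59°) = 16.6290*0.857167 = 14.2538

8.5646 + 14.2538i


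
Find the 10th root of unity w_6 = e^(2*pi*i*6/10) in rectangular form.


Angle = 360*6/10 = 216°
a = cos(216°) = -0.8090
b = sin(216°) = -0.5878

-0.8090 - 0.5878i


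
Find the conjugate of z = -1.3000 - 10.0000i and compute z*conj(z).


z_bar = -1.3000 + 10.0000i
z*z_bar = (-1.3)^2 + (-10)^2 = 1.69 + 100 = 101.69

z_bar = -1.3000 + 10.0000i, z*z_bar = 101.69


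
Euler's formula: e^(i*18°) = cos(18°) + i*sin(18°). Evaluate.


cos(18°) = 0.9511
sin(18°) = 0.3090

e^(i*18°) = 0.9511 + 0.3090i


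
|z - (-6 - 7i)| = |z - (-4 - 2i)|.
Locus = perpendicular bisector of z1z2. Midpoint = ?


Equal distances means the locus is the perpendicular bisector of z1 and z2.
Midpoint = ((-6+(-4))/2, (-7+(-2))/2) = (-5.0000, -4.5000)

Perpendicular bisector through (-5.0000, -4.5000)


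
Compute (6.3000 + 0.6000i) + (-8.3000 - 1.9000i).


Real: 6.3 - 8.3 = -2
Imag: 0.6 - 1.9 = -1.3

-2.0000 - 1.3000i


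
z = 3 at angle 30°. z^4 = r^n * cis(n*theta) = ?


r^4 = 3^4 = 81
n*theta = 4*30° = 120° = 120° (mod 360)
a = 81*cos(120°) = -40.5000
b = 81*sin(120°) = 70.1481

81 cis(120°) = -40.5000 + 70.1481i


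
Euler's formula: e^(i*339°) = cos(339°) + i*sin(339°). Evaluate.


cos(339°) = 0.9336
sin(339°) = -0.3584

e^(i*339°) = 0.9336 - 0.3584i


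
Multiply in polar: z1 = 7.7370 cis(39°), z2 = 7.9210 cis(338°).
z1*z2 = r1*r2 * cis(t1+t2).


r = 7.7370 * 7.9210 = 61.2848
theta = 39° + 338° = 377° = 17° (mod 360)

61.2848 cis(17°)


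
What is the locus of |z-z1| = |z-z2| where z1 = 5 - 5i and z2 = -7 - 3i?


Equal distances means the locus is the perpendicular bisector of z1 and z2.
Midpoint = ((5+(-7))/2, (-5+(-3))/2) = (-1.0000, -4.0000)

Perpendicular bisector through (-1.0000, -4.0000)


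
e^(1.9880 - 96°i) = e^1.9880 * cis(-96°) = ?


e^1.9880 = 7.3009
cos(-96°) = -0.10453
sin(-96°) = -0.99452
Real = 7.3009*(-0.10453) = -0.7632
Imag = 7.3009*(-0.99452) = -7.2609

-0.7632 - 7.2609i


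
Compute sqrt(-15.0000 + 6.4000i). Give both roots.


|z| = sqrt(225+40.96) = 16.3083
sqrt((|z|+a)/2) = sqrt((16.3083+(-15))/2) = sqrt(0.6541) = 0.8088
sqrt((|z|-a)/2) = sqrt((16.3083-(-15))/2) = sqrt(15.6541) = 3.9565

±(0.8088 + 3.9565i) i.e. 0.8088 + 3.9565i and -0.8088 - 3.9565i


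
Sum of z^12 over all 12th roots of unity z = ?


The roots are w_k = w^k with w = e^(2*pi*i/12), and (w^k)^12 = (w^12)^k.
So S = 1 + u + u^2 + ... + u^(11) with u = w^12.
12 = 1*12 + 0, so 12 is a multiple of 12 and u = (w^12)^1 = 1.
Every one of the 12 terms equals 1: S = 12

S = 12


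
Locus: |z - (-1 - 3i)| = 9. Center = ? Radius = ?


|z - z0| = r is a circle with center z0 and radius r.
Center = (-1, -3), radius = 9

Circle with center (-1, -3) and radius 9


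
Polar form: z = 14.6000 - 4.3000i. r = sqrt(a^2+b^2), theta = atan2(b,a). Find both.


r = sqrt(213.16+18.49) = sqrt(231.65) = 15.2201
theta = atan2(-4.3, 14.6) = -16.4108 degrees

r = 15.2201, theta = -16.4108 degrees


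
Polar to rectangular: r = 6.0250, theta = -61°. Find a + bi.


a = 6.0250*cos(-61°) = 6.0250*0.48481 = 2.9210
b = 6.0250*sin(-61°) = 6.0250*(-0.87462) = -5.2696

2.9210 - 5.2696i


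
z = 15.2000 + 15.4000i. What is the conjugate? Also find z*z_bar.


z_bar = 15.2000 - 15.4000i
z*z_bar = 15.2^2 + 15.4^2 = 231.04 + 237.16 = 468.2

z_bar = 15.2000 - 15.4000i, z*z_bar = 468.2


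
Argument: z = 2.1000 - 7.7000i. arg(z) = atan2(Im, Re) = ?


Re = 2.1, Im = -7.7
arg = atan2(-7.7, 2.1) = -74.7449 degrees

arg(z) = -74.7449 degrees


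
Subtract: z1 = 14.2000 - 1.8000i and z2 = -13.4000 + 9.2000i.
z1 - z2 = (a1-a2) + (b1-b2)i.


Real: 14.2 + 13.4 = 27.6
Imag: -1.8 - 9.2 = -11

27.6000 - 11.0000i


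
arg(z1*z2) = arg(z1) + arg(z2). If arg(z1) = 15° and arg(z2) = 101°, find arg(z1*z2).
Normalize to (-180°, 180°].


arg(z1*z2) = 15° + 101° = 116°
Normalized to (-180°, 180°]: 116°

116°


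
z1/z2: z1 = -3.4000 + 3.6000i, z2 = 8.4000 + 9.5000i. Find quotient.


Conjugate of z2 = 8.4000 - 9.5000i
Numerator: (-3.4000 + 3.6000i)(8.4000 - 9.5000i) = 5.6400 + 62.5400i
Denominator: 8.4^2 + 9.5^2 = 160.81
Result = (5.6400 + 62.5400i)/160.81

0.0351 + 0.3889i


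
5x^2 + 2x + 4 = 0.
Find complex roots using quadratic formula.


disc = 2^2 - 4*5*4 = 4 - 80 = -76
sqrt(|disc|) = sqrt(76) = 8.7178
Real part = -2/(2*5) = -0.2000
Imag part = 8.7178/(2*5) = 0.8718

-0.2000 ± 0.8718i


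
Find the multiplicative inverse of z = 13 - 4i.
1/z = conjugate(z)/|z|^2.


|z|^2 = 169+16 = 185
1/z = (13 + 4i)/185

1/z = 0.0703 + 0.0216i


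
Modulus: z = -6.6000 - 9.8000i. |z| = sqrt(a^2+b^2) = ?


|z| = sqrt((-6.6)^2 + (-9.8)^2) = sqrt(43.56 + 96.04) = sqrt(139.6) = 11.8152

|z| = 11.8152
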